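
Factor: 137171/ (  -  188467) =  -599/823= - 599^1*823^(- 1 )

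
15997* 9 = 143973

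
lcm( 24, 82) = 984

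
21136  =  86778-65642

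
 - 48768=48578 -97346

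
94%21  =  10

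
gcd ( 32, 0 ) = 32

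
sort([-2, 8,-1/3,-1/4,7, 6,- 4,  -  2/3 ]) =[ - 4,- 2, - 2/3,-1/3,-1/4,6, 7,8 ]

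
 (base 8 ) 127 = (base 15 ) 5C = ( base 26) 39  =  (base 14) 63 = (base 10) 87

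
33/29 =33/29 = 1.14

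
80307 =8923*9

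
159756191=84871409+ 74884782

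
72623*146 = 10602958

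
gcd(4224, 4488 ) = 264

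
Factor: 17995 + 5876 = 23871=3^1 * 73^1*109^1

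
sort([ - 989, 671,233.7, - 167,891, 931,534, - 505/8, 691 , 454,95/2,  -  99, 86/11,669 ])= [ - 989, - 167, - 99 , - 505/8,86/11, 95/2,233.7, 454, 534, 669,671,691,891, 931] 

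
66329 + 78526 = 144855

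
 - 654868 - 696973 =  -1351841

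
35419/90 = 35419/90 = 393.54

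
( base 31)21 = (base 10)63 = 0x3F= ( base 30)23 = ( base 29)25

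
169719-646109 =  - 476390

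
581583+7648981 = 8230564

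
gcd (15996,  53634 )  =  6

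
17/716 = 17/716 = 0.02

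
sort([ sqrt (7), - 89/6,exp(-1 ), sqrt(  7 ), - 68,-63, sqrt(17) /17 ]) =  [ - 68, - 63, - 89/6,sqrt(17)/17,exp( - 1 ),sqrt(7 ),sqrt (7)] 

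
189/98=1 + 13/14=1.93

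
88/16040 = 11/2005 =0.01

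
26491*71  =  1880861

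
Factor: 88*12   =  1056  =  2^5*3^1*11^1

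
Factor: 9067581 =3^2*503^1*2003^1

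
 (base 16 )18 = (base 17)17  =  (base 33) O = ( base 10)24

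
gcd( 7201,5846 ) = 1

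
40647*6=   243882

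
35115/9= 3901 + 2/3 = 3901.67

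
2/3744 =1/1872 = 0.00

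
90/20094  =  15/3349 = 0.00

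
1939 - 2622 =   -  683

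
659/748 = 659/748 = 0.88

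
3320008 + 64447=3384455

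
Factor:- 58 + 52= - 6=   - 2^1*3^1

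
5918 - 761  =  5157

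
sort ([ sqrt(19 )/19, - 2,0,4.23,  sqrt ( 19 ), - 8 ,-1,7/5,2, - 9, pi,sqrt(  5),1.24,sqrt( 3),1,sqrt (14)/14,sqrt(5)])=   [ - 9,- 8, -2, - 1, 0,sqrt(19 ) /19,sqrt ( 14 )/14, 1,1.24 , 7/5,sqrt(3),2, sqrt( 5),sqrt (5),pi,4.23,sqrt(  19)]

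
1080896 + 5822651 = 6903547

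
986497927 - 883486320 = 103011607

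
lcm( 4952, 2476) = 4952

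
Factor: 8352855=3^3 * 5^1 * 7^1*8839^1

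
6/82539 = 2/27513 =0.00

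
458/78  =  229/39=   5.87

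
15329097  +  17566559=32895656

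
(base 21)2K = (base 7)116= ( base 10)62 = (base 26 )2a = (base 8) 76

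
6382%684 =226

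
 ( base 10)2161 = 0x871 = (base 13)ca3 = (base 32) 23h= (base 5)32121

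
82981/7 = 11854 + 3/7 =11854.43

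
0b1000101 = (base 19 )3C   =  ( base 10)69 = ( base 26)2h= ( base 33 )23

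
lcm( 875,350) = 1750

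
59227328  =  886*66848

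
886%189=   130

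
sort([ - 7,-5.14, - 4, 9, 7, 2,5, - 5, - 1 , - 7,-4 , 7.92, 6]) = [-7,-7, - 5.14, -5,-4, - 4, -1, 2,5,6, 7, 7.92, 9]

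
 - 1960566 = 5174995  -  7135561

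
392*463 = 181496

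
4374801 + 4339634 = 8714435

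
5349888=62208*86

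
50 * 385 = 19250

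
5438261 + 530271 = 5968532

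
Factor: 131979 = 3^1*29^1*37^1*41^1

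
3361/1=3361 = 3361.00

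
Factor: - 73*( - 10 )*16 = 2^5*5^1*73^1 = 11680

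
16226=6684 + 9542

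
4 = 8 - 4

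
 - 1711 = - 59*29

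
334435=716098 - 381663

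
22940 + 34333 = 57273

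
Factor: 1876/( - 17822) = - 2/19 = - 2^1*19^ ( - 1) 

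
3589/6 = 3589/6 = 598.17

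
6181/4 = 6181/4 =1545.25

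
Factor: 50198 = 2^1*19^1*1321^1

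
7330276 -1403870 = 5926406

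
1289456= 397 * 3248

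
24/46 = 12/23 =0.52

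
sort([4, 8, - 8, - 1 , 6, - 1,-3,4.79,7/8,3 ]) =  [-8, - 3,-1, - 1,7/8,3,4 , 4.79,6, 8]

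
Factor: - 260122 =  - 2^1*83^1*1567^1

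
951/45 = 21  +  2/15 = 21.13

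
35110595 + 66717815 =101828410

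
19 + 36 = 55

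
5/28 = 5/28  =  0.18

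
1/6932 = 1/6932 = 0.00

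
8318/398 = 4159/199 = 20.90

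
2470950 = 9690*255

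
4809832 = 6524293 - 1714461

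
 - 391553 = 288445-679998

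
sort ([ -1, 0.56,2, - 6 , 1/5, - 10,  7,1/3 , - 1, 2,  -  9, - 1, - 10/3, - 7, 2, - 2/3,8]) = [ - 10, - 9, - 7, - 6,- 10/3, - 1, - 1, - 1, - 2/3,1/5, 1/3, 0.56,2, 2, 2,7, 8]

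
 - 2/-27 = 2/27 = 0.07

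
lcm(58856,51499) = 411992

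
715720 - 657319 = 58401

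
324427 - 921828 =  -597401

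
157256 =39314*4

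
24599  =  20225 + 4374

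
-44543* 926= - 41246818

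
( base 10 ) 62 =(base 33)1t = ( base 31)20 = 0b111110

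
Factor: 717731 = 7^1*102533^1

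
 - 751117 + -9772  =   - 760889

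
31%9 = 4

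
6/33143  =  6/33143 = 0.00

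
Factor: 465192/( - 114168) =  - 3^1 * 7^1*13^1*67^( - 1) = - 273/67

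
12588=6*2098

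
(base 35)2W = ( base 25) 42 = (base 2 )1100110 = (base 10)102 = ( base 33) 33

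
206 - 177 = 29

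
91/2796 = 91/2796 = 0.03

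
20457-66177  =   - 45720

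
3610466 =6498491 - 2888025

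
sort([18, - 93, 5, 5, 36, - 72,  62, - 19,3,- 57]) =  [ - 93 , - 72, - 57, -19, 3,  5, 5, 18, 36, 62 ]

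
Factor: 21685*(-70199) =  - 5^1 * 4337^1*70199^1 = - 1522265315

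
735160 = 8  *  91895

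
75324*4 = 301296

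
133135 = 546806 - 413671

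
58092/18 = 3227 + 1/3 = 3227.33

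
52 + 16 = 68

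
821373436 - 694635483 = 126737953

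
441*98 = 43218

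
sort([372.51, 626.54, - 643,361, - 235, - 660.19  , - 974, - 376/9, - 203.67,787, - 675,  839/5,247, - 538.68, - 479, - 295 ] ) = [ - 974, - 675, - 660.19, - 643, - 538.68 , - 479, - 295, - 235, - 203.67, - 376/9, 839/5,247,361,372.51,626.54,787]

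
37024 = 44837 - 7813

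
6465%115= 25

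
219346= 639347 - 420001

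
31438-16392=15046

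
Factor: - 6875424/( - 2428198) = 2^4*3^2*199^( - 1)*6101^ ( -1)*23873^1 = 3437712/1214099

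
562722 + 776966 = 1339688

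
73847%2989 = 2111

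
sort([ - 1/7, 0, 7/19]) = [- 1/7,0, 7/19]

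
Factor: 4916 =2^2 * 1229^1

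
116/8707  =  116/8707 = 0.01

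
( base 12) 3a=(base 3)1201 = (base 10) 46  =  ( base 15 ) 31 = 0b101110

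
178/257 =178/257 = 0.69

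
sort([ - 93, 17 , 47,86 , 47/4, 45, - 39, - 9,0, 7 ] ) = [-93, - 39, - 9, 0,  7  ,  47/4, 17, 45, 47,  86 ]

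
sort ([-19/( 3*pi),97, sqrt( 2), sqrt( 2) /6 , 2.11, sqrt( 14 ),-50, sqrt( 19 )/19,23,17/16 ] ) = [ - 50,-19/( 3*pi),  sqrt( 19) /19,sqrt( 2 ) /6, 17/16, sqrt( 2 ), 2.11, sqrt(14 ),23,97] 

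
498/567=166/189 = 0.88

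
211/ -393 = - 211/393 = - 0.54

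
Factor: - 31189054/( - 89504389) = 2399158/6884953=2^1 * 197^( - 1)*347^1 * 3457^1 * 34949^( - 1 )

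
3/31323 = 1/10441 = 0.00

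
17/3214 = 17/3214 = 0.01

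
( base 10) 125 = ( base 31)41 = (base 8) 175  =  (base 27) 4h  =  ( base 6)325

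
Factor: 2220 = 2^2*3^1*5^1*37^1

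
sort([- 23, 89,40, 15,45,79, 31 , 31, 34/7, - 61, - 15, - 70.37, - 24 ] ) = [ - 70.37, - 61, - 24, - 23,- 15, 34/7, 15,31, 31,40, 45,79,89]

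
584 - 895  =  - 311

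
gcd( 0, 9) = 9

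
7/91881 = 7/91881 = 0.00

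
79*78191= 6177089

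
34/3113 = 34/3113 = 0.01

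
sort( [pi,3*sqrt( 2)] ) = [pi,3*sqrt( 2)]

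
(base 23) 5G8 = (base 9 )4126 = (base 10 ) 3021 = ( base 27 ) 43O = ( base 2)101111001101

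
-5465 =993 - 6458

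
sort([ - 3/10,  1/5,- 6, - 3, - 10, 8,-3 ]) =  [ -10,-6, - 3 ,-3, - 3/10, 1/5,8]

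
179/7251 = 179/7251 = 0.02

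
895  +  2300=3195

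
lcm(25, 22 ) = 550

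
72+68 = 140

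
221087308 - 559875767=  - 338788459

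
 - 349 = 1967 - 2316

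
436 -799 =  - 363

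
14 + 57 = 71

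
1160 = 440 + 720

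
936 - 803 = 133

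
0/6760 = 0 = 0.00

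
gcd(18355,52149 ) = 1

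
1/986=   1/986 = 0.00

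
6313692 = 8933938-2620246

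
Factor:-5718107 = -19^1*300953^1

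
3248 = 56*58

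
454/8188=227/4094 = 0.06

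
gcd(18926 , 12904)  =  2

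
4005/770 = 5 + 31/154 = 5.20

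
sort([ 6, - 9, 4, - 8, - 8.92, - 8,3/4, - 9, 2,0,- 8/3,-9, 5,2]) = [ - 9, - 9, - 9, - 8.92,-8, - 8,-8/3,  0, 3/4, 2, 2 , 4,5, 6]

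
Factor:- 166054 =-2^1*7^1*29^1*409^1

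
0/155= 0 = 0.00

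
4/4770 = 2/2385 = 0.00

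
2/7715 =2/7715 = 0.00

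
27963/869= 27963/869 =32.18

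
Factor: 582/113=2^1 * 3^1 * 97^1*113^( - 1 ) 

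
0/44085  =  0 =0.00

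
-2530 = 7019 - 9549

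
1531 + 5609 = 7140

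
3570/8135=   714/1627 =0.44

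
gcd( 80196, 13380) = 12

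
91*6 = 546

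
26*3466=90116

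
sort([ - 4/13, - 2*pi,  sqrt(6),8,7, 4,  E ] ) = [ - 2 * pi, - 4/13,  sqrt( 6 ),E,  4,7,8 ] 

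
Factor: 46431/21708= 2^ (-2)*3^(-2 )*7^1*11^1 = 77/36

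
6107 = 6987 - 880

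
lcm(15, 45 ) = 45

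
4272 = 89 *48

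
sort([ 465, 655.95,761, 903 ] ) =[465,655.95, 761, 903]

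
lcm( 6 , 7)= 42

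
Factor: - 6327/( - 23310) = 2^( -1 )*5^( - 1)*7^ ( - 1)*19^1=19/70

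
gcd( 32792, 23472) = 8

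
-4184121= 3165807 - 7349928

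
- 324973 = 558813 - 883786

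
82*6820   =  559240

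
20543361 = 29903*687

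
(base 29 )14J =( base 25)1e1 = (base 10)976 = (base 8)1720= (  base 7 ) 2563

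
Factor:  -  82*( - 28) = 2296= 2^3*7^1*41^1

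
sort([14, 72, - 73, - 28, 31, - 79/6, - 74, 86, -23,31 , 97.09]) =[ - 74, - 73, - 28,- 23, - 79/6,14,31, 31, 72, 86,97.09]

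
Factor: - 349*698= - 2^1 * 349^2 = -243602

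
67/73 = 67/73 = 0.92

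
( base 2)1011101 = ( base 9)113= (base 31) 30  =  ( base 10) 93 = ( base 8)135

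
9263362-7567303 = 1696059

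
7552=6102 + 1450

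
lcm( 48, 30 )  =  240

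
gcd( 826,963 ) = 1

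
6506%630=206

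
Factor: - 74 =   -  2^1* 37^1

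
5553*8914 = 49499442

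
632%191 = 59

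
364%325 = 39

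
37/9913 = 37/9913 = 0.00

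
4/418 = 2/209 = 0.01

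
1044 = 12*87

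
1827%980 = 847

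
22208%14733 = 7475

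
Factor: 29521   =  53^1 * 557^1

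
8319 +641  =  8960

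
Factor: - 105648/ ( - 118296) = 2^1*3^( - 1)*53^ ( - 1)*71^1=142/159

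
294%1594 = 294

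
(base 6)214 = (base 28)2q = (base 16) 52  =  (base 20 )42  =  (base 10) 82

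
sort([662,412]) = [ 412, 662]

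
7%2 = 1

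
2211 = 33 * 67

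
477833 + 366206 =844039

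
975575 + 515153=1490728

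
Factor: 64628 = 2^2 * 107^1 * 151^1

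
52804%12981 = 880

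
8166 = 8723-557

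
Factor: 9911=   11^1*17^1*53^1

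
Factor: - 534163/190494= - 959/342 = - 2^( - 1 )*3^( - 2 )*7^1 *19^( - 1)*137^1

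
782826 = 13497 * 58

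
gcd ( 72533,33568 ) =1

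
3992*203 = 810376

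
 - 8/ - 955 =8/955 = 0.01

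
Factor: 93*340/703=31620/703  =  2^2*3^1*5^1*17^1*19^(-1)*31^1*37^( - 1) 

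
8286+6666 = 14952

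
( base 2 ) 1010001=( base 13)63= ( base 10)81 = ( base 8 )121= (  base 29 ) 2N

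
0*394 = 0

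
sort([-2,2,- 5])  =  [ - 5, - 2,2 ] 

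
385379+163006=548385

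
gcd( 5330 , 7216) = 82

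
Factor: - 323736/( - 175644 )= 94/51  =  2^1*3^( - 1) * 17^ (  -  1)*47^1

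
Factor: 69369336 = 2^3*3^2 *181^1*5323^1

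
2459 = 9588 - 7129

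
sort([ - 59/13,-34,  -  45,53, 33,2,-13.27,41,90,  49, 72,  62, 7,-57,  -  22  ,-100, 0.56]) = [- 100,  -  57 , - 45,-34, - 22, -13.27, - 59/13, 0.56, 2,7,33, 41,49,53,  62,72, 90] 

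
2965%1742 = 1223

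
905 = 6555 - 5650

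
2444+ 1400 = 3844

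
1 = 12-11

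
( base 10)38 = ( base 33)15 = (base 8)46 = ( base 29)19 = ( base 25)1D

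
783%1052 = 783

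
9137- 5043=4094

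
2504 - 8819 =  - 6315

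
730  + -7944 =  - 7214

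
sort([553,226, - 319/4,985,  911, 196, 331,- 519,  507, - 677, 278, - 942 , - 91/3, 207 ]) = [ - 942,  -  677, - 519, - 319/4, - 91/3, 196,207, 226, 278, 331  ,  507, 553, 911,  985 ]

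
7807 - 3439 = 4368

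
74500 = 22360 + 52140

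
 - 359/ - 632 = 359/632 = 0.57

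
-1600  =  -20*80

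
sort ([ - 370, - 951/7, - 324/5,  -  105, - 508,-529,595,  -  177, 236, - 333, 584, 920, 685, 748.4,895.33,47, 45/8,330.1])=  [ -529, - 508, - 370, - 333, - 177,- 951/7,  -  105,  -  324/5, 45/8, 47,236, 330.1, 584,595, 685, 748.4, 895.33, 920]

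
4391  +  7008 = 11399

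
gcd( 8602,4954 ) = 2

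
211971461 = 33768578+178202883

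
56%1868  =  56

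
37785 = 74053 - 36268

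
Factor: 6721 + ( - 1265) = 2^4 * 11^1 * 31^1 = 5456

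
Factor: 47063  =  19^1*2477^1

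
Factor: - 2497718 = -2^1*1248859^1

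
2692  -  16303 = -13611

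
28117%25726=2391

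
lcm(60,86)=2580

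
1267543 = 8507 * 149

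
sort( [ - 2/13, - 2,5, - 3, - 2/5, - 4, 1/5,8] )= [ - 4, - 3, - 2 ,-2/5, - 2/13,  1/5 , 5,8]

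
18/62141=18/62141 = 0.00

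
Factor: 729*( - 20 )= - 14580 = -2^2*3^6 * 5^1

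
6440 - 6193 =247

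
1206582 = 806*1497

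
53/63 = 53/63 = 0.84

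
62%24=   14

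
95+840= 935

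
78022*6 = 468132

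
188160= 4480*42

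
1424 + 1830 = 3254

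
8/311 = 8/311  =  0.03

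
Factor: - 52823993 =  - 29^1*173^1*10529^1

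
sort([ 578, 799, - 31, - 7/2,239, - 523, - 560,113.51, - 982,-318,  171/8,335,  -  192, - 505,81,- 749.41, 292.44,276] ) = [- 982, - 749.41, -560 , -523, - 505 , - 318, -192,-31, - 7/2,171/8,81 , 113.51,239, 276,292.44 , 335,578, 799] 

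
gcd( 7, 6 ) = 1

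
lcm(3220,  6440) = 6440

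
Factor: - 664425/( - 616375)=3^2*5^ ( - 1 )*2953^1*4931^(  -  1) = 26577/24655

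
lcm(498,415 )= 2490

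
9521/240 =9521/240 =39.67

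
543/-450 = -181/150 = - 1.21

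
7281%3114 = 1053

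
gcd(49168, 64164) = 4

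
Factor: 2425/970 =2^( - 1)*5^1= 5/2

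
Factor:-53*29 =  - 1537= - 29^1*53^1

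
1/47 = 1/47 = 0.02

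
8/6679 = 8/6679 =0.00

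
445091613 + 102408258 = 547499871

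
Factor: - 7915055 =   -  5^1 * 61^1 * 25951^1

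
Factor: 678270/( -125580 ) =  - 983/182 = - 2^(  -  1)*7^(-1)*13^( -1 )*983^1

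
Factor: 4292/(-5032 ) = - 2^ ( - 1)*17^( - 1 )*29^1 = -  29/34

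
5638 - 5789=  -  151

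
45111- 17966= 27145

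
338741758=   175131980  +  163609778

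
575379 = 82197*7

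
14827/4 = 14827/4 = 3706.75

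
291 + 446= 737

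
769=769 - 0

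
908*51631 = 46880948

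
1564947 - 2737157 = -1172210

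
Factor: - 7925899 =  - 67^1 * 118297^1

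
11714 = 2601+9113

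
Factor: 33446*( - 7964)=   -  2^3*7^1*11^1*181^1*2389^1=- 266363944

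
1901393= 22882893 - 20981500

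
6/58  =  3/29 = 0.10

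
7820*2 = 15640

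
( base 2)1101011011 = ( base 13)511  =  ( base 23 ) 1e8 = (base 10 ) 859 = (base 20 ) 22J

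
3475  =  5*695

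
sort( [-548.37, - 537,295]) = [ - 548.37, - 537,295 ] 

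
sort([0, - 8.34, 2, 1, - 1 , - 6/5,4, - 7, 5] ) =[ - 8.34, - 7, - 6/5, - 1, 0, 1, 2, 4, 5 ] 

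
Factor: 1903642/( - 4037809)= -2^1*13^1 * 211^1 *347^1*4037809^( -1)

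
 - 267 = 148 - 415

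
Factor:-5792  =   - 2^5*181^1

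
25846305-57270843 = - 31424538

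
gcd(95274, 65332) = 2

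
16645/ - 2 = - 8323 + 1/2 = - 8322.50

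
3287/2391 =1 + 896/2391 = 1.37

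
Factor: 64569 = 3^1*21523^1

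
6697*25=167425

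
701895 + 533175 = 1235070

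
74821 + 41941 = 116762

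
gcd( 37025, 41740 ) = 5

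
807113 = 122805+684308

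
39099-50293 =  - 11194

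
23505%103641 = 23505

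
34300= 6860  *5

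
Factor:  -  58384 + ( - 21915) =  - 59^1*1361^1 = -80299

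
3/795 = 1/265 =0.00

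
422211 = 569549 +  - 147338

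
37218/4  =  9304 + 1/2 = 9304.50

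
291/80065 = 291/80065 = 0.00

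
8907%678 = 93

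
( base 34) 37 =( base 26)45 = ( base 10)109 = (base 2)1101101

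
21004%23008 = 21004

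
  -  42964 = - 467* 92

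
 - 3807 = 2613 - 6420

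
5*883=4415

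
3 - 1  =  2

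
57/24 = 2 + 3/8=2.38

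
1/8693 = 1/8693 = 0.00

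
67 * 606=40602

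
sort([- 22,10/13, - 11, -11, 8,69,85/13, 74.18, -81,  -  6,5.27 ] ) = [ - 81, - 22, - 11 ,-11,-6,  10/13 , 5.27,85/13, 8, 69,74.18 ] 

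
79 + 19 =98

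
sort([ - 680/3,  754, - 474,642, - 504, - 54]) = [ - 504, - 474, - 680/3, - 54,642, 754]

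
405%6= 3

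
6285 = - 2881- - 9166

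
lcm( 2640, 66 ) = 2640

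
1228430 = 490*2507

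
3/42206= 3/42206 = 0.00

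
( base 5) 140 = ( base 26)1J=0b101101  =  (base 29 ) 1g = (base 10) 45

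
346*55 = 19030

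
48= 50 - 2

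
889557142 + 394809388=1284366530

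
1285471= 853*1507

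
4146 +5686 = 9832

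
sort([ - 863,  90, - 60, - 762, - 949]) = [ - 949 , - 863, - 762, - 60,90]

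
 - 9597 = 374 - 9971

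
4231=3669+562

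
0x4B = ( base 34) 27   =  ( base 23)36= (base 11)69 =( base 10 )75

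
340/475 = 68/95 = 0.72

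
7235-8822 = -1587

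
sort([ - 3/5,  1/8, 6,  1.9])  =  [ - 3/5,  1/8,1.9,6]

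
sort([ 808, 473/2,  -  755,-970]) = [ - 970, - 755, 473/2, 808 ] 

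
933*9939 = 9273087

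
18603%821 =541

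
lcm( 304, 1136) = 21584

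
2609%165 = 134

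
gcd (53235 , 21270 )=15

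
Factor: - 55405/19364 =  - 2^(-2) * 5^1*7^1 * 47^( - 1 )*103^ ( - 1)*1583^1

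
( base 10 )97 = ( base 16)61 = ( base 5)342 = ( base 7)166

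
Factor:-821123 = - 19^1*23^1*1879^1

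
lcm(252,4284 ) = 4284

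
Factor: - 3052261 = - 23^1*132707^1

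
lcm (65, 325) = 325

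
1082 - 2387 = -1305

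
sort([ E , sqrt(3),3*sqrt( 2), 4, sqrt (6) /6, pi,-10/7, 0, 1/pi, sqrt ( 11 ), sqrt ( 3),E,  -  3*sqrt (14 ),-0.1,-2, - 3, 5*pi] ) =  [-3*sqrt(14), - 3,-2, - 10/7,-0.1,0,1/pi,sqrt ( 6)/6,sqrt(3),sqrt(3), E, E , pi, sqrt( 11), 4, 3 * sqrt(2),5*pi]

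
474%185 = 104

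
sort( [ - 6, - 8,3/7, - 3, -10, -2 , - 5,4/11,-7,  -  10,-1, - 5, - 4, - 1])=[ - 10, - 10 , - 8, - 7, - 6 ,-5,  -  5, - 4, - 3, - 2, - 1, - 1,4/11,3/7 ] 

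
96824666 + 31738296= 128562962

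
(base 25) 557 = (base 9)4418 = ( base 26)4l7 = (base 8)6271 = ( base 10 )3257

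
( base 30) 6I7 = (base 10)5947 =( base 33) 5f7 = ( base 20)eh7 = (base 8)13473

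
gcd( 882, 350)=14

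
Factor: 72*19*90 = 2^4*3^4*5^1*19^1 = 123120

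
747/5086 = 747/5086 = 0.15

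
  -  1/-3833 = 1/3833 = 0.00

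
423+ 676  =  1099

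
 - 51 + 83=32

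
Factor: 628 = 2^2*157^1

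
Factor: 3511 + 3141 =2^2*1663^1 = 6652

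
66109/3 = 66109/3 = 22036.33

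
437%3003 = 437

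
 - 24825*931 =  - 23112075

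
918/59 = 918/59 = 15.56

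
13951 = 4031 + 9920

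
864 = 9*96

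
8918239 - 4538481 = 4379758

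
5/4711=5/4711 = 0.00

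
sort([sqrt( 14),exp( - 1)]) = [ exp(- 1 ), sqrt(14)]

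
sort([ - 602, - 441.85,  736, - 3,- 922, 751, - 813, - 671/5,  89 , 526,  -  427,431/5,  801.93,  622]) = [ - 922 , - 813 , - 602, - 441.85,-427, -671/5,-3,431/5,89,526,622, 736,751,801.93]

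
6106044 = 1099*5556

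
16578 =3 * 5526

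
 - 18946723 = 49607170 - 68553893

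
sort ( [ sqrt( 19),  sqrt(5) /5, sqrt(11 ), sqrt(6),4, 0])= [ 0,sqrt( 5)/5, sqrt( 6), sqrt( 11), 4,  sqrt( 19)] 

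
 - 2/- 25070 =1/12535 = 0.00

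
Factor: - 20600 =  - 2^3*5^2*103^1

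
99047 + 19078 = 118125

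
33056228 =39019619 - 5963391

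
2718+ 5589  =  8307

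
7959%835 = 444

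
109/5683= 109/5683=0.02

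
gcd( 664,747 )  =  83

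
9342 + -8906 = 436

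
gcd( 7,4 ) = 1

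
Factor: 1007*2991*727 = 2189678199 = 3^1*19^1*53^1*727^1*997^1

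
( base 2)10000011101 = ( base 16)41d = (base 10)1053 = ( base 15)4a3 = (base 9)1400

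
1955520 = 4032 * 485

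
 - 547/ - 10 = 547/10=54.70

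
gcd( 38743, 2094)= 1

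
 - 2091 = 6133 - 8224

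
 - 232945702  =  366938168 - 599883870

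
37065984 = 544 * 68136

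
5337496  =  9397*568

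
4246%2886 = 1360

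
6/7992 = 1/1332 = 0.00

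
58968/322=4212/23 =183.13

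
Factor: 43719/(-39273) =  - 59/53 = - 53^(  -  1)*59^1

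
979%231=55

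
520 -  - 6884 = 7404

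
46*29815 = 1371490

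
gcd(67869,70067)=1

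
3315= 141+3174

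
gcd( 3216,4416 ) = 48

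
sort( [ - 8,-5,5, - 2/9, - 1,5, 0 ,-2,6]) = [ - 8, - 5,-2, - 1, - 2/9,0, 5,5,6]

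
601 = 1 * 601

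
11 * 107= 1177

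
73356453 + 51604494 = 124960947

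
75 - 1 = 74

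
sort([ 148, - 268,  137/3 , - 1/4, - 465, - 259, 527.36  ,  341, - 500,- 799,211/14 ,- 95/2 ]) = [- 799, - 500, - 465, - 268, - 259, - 95/2,- 1/4, 211/14, 137/3, 148,  341,527.36] 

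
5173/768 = 5173/768 = 6.74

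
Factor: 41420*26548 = 1099618160  =  2^4*5^1*19^1*109^1*6637^1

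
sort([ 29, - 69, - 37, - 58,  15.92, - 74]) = [ - 74, - 69, - 58, - 37,15.92,  29 ]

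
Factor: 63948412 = 2^2*11^1*31^1*173^1*271^1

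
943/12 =943/12  =  78.58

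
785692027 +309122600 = 1094814627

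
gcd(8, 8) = 8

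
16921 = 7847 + 9074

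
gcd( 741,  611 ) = 13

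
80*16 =1280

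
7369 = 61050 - 53681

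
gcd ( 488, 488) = 488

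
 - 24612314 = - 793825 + - 23818489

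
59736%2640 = 1656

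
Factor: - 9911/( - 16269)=3^( - 1) *29^( - 1 )*53^1 = 53/87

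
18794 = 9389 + 9405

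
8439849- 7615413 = 824436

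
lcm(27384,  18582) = 520296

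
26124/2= 13062 = 13062.00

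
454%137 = 43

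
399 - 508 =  - 109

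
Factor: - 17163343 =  - 331^1*51853^1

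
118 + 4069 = 4187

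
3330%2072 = 1258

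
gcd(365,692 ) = 1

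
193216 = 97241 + 95975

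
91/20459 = 91/20459 = 0.00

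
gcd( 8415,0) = 8415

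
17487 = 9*1943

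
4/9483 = 4/9483 = 0.00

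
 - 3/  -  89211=1/29737 = 0.00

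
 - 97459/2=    - 48730 + 1/2 = - 48729.50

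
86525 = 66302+20223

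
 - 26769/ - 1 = 26769/1 = 26769.00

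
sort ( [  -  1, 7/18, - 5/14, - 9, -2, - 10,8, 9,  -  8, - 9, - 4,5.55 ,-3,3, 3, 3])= [ - 10, - 9 ,-9, - 8, - 4,-3,-2, - 1, - 5/14,7/18, 3,3, 3, 5.55,8,9]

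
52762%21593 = 9576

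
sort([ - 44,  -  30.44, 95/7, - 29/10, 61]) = [ - 44, - 30.44, - 29/10, 95/7, 61 ]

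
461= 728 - 267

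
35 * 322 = 11270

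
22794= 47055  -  24261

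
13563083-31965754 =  - 18402671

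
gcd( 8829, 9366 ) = 3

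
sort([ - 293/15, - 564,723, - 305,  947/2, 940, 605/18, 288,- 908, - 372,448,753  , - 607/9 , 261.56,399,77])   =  [  -  908,-564, - 372 ,  -  305,  -  607/9, - 293/15, 605/18, 77, 261.56, 288,399,448,947/2,  723, 753, 940] 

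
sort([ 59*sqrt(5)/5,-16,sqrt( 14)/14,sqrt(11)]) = [ - 16,sqrt( 14)/14, sqrt( 11),59*sqrt( 5)/5 ] 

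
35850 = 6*5975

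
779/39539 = 41/2081= 0.02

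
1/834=1/834 = 0.00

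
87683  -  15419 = 72264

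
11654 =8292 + 3362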